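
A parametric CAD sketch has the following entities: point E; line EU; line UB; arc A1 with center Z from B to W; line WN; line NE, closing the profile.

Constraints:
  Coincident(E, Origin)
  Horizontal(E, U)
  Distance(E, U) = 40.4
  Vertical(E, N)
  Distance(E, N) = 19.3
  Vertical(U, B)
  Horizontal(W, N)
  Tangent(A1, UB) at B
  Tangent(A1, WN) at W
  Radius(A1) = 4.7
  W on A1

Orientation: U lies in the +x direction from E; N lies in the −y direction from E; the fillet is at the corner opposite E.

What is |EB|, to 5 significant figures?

42.957

E is at the origin; E and U share the same y with |EU| = 40.4 and U on the +x side, so U = (40.400, 0.0000). E and N share the same x with |EN| = 19.3 and N on the −y side, so N = (0.0000, -19.300). The virtual corner opposite E is at (40.400, -19.300). Tangency of A1 to UB means the radius ZB is perpendicular to UB and since A1 is tangent to WN there, ZW ⟂ WN, with radius 4.7, so the center Z sits 4.7 in from both sides at Z = (35.700, -14.600). That places the tangent points at B = (40.400, -14.600) on UB and W = (35.700, -19.300) on WN. Then |EB| = |B − E| = 42.957.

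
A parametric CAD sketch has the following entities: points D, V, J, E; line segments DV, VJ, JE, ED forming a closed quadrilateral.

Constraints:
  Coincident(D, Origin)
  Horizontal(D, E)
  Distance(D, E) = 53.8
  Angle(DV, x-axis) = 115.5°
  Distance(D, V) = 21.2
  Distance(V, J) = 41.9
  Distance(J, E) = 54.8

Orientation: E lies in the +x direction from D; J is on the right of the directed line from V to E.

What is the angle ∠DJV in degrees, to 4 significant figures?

8.474°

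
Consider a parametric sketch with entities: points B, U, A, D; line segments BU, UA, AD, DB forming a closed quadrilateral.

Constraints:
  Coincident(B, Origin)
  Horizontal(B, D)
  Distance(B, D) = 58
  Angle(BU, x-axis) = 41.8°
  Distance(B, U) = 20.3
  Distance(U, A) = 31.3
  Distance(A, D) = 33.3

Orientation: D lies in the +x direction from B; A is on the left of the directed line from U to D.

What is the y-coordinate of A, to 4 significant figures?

29.30

Checks: BU at 41.80° ✓; |UA| = 31.30 ✓; |AD| = 33.30 ✓.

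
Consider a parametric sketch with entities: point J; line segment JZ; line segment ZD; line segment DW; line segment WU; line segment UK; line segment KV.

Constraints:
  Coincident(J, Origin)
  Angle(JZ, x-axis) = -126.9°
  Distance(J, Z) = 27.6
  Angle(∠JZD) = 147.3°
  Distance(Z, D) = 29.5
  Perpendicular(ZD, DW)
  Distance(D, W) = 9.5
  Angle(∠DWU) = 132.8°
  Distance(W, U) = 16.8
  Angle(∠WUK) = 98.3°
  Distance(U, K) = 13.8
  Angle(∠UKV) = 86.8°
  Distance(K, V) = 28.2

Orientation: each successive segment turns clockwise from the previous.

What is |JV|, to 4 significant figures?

53.99

J is at the origin; JZ runs at -126.9° with length 27.6, so Z = (-16.57, -22.07). ∠JZD = 147.3° gives ZD at -159.6° from the x-axis; with |ZD| = 29.5, D = (-44.22, -32.35). The perpendicularity gives DW at right angles to ZD, so DW runs at 110.4°; with |DW| = 9.5, W = (-47.53, -23.45). ∠DWU = 132.8° gives WU at 63.20° from the x-axis; with |WU| = 16.8, U = (-39.96, -8.455). ∠WUK = 98.3° gives UK at -18.50° from the x-axis; with |UK| = 13.8, K = (-26.87, -12.83). ∠UKV = 86.8° gives KV at -111.7° from the x-axis; with |KV| = 28.2, V = (-37.30, -39.03). Then |JV| = |V − J| = 53.99.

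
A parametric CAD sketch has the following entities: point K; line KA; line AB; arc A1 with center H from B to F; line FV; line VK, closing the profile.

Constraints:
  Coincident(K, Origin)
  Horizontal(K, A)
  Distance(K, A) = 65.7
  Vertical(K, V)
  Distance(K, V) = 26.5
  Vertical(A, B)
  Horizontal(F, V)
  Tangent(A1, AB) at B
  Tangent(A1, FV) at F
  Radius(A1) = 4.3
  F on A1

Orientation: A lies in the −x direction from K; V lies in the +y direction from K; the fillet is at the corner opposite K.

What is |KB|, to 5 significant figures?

69.349

The virtual corner opposite K is at (-65.700, 26.500). A1 meets AB tangentially, so HB is at right angles to AB and since A1 is tangent to FV there, HF ⟂ FV, with radius 4.3, so the center H sits 4.3 in from both sides at H = (-61.400, 22.200). That places the tangent points at B = (-65.700, 22.200) on AB and F = (-61.400, 26.500) on FV. Then |KB| = |B − K| = 69.349.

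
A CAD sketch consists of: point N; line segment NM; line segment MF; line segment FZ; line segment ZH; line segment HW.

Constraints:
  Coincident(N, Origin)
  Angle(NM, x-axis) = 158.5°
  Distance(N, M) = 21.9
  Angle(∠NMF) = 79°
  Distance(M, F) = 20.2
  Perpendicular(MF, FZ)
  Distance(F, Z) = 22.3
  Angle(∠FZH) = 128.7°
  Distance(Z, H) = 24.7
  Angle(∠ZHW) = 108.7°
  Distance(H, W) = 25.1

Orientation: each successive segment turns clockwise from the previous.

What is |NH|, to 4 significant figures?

16.57

N is at the origin; NM runs at 158.5° with length 21.9, so M = (-20.38, 8.026). ∠NMF = 79.0° gives MF at 57.50° from the x-axis; with |MF| = 20.2, F = (-9.523, 25.06). MF is perpendicular to FZ, so FZ runs at -32.50°; with |FZ| = 22.3, Z = (9.285, 13.08). ∠FZH = 128.7° gives ZH at -83.80° from the x-axis; with |ZH| = 24.7, H = (11.95, -11.47). Then |NH| = |H − N| = 16.57.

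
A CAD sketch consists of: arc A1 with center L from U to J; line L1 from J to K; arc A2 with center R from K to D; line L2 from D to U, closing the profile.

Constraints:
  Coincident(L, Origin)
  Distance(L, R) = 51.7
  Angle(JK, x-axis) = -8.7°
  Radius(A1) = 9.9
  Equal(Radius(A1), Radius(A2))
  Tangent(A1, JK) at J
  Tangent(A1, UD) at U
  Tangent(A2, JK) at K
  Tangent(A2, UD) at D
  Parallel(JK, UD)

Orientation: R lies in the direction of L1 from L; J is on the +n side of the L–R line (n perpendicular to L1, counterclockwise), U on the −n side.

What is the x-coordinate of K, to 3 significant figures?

52.6

The slot axis is L1's direction at -8.7°, so u = (cos -8.7°, sin -8.7°) = (0.988, -0.151) and n = (−sin -8.7°, cos -8.7°) = (0.151, 0.988). L is at the origin and R lies 51.7 along u from L, so R = 51.7·u = (51.1, -7.82). Tangency of A1 to both parallel lines with radius 9.9 puts J and U at L ± 9.9·n: J = (1.50, 9.79), U = (-1.50, -9.79). Equal radii place K and D the same way about R: K = R + 9.9·n = (52.6, 1.97), D = R − 9.9·n = (49.6, -17.6). So K.x = 52.6.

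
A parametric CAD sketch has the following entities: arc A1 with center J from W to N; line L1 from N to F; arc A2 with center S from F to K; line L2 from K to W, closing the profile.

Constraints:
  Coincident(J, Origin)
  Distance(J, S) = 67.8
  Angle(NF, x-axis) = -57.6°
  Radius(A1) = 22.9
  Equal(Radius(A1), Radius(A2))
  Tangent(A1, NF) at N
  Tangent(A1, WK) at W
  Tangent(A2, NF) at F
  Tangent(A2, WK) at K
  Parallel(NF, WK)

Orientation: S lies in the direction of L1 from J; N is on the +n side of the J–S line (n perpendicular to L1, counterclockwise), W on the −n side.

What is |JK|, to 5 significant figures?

71.563

The slot axis is L1's direction at -57.6°, so u = (cos -57.6°, sin -57.6°) = (0.53583, -0.84433) and n = (−sin -57.6°, cos -57.6°) = (0.84433, 0.53583). J is at the origin and S lies 67.8 along u from J, so S = 67.8·u = (36.329, -57.245). Tangency of A1 to both parallel lines with radius 22.9 puts N and W at J ± 22.9·n: N = (19.335, 12.270), W = (-19.335, -12.270). Equal radii place F and K the same way about S: F = S + 22.9·n = (55.664, -44.975), K = S − 22.9·n = (16.994, -69.516). Then |JK| = |K − J| = 71.563.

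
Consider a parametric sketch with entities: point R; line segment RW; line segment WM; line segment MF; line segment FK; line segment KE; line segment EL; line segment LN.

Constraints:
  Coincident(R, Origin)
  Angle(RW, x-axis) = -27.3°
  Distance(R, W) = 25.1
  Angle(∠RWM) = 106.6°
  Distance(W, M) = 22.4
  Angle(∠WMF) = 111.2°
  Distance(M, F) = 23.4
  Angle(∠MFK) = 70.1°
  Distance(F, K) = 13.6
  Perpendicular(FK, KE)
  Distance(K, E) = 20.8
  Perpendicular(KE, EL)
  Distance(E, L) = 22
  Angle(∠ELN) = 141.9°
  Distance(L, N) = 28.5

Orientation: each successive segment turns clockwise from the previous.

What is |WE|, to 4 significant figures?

16.85

R is at the origin; RW runs at -27.3° with length 25.1, so W = (22.30, -11.51). ∠RWM = 106.6° gives WM at -100.7° from the x-axis; with |WM| = 22.4, M = (18.15, -33.52). ∠WMF = 111.2° gives MF at -169.5° from the x-axis; with |MF| = 23.4, F = (-4.863, -37.79). ∠MFK = 70.1° gives FK at 80.60° from the x-axis; with |FK| = 13.6, K = (-2.642, -24.37). FK ⟂ KE, so KE runs at -9.400°; with |KE| = 20.8, E = (17.88, -27.77). Then |WE| = |E − W| = 16.85.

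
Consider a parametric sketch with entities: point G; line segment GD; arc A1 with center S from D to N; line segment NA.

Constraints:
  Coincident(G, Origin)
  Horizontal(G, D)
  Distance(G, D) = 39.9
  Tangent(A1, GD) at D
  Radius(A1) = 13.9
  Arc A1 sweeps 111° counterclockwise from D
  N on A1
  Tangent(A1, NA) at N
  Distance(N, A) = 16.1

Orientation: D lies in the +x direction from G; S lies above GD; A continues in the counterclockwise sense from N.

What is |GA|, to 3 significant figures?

58.0

G is at the origin; GD is horizontal with |GD| = 39.9 and D on the +x side, so D = (39.9, 0.00). Since A1 is tangent to GD there, SD ⟂ GD, so S = D + (0, 13.9) = (39.9, 13.9). On A1, D sits at bearing -90° from S; a 111° counterclockwise sweep puts N at bearing 21°, so N = S + 13.9·(cos 21°, sin 21°) = (52.9, 18.9). Since A1 is tangent to NA there, SN ⟂ NA, so NA runs along (−sin 21°, cos 21°); with |NA| = 16.1, A = (47.1, 33.9). Then |GA| = |A − G| = 58.0.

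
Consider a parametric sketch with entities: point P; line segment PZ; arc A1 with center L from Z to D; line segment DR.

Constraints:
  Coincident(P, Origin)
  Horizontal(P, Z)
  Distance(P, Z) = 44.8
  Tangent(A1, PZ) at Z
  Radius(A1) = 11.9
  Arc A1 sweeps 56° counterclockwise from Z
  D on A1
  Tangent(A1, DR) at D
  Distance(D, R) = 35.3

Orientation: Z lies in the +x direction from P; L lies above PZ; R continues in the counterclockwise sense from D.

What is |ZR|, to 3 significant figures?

45.5

On A1, Z sits at bearing -90° from L; a 56° counterclockwise sweep puts D at bearing -34°, so D = L + 11.9·(cos -34°, sin -34°) = (54.7, 5.25). Since A1 is tangent to DR there, LD ⟂ DR, so DR runs along (−sin -34°, cos -34°); with |DR| = 35.3, R = (74.4, 34.5). Then |ZR| = |R − Z| = 45.5.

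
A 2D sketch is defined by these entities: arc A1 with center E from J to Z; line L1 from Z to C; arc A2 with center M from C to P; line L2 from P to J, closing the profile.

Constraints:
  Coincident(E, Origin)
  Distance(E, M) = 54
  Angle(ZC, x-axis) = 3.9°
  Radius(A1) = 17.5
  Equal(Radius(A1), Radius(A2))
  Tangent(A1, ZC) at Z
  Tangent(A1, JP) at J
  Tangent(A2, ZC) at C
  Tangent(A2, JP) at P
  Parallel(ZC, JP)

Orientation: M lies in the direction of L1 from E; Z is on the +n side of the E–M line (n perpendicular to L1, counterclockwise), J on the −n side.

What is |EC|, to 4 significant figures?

56.76

The slot axis is L1's direction at 3.9°, so u = (cos 3.9°, sin 3.9°) = (0.9977, 0.06802) and n = (−sin 3.9°, cos 3.9°) = (-0.06802, 0.9977). E is at the origin and M lies 54.0 along u from E, so M = 54.0·u = (53.87, 3.673). Tangency of A1 to both parallel lines with radius 17.5 puts Z and J at E ± 17.5·n: Z = (-1.190, 17.46), J = (1.190, -17.46). Equal radii place C and P the same way about M: C = M + 17.5·n = (52.68, 21.13), P = M − 17.5·n = (55.07, -13.79). Then |EC| = |C − E| = 56.76.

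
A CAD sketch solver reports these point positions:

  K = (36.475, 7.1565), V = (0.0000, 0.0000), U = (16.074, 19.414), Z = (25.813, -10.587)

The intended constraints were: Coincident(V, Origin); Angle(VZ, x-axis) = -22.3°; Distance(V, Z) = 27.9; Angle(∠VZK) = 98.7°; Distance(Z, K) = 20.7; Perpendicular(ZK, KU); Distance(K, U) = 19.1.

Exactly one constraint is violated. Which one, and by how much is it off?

Distance(K, U) = 19.1 — off by 4.70.

V = (0.00, 0.00) ✓; VZ at -22.30° ✓; |VZ| = 27.90 ✓; ∠VZK = 98.70° ✓; |ZK| = 20.70 ✓; ∠(ZK, KU) = 90.00° ✓; |KU| = 23.80 ✗.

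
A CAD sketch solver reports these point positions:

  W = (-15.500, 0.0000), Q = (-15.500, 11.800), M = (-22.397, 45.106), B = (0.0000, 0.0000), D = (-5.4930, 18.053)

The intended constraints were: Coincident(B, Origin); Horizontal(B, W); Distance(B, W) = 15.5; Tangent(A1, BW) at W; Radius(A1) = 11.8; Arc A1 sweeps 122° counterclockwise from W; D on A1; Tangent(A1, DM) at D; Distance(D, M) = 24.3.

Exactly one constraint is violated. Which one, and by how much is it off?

Distance(D, M) = 24.3 — off by 7.60.

B = (0.00, 0.00) ✓; B.y = 0.00, W.y = 0.00 ✓; |BW| = 15.50 ✓; ∠(QW, WB) = 90.00° ✓; |QW| = 11.80 ✓; bearing(Q→D) − bearing(Q→W) = 122.0° ✓; |QD| = 11.80 ✓; ∠(QD, DM) = 90.00° ✓; |DM| = 31.90 ✗.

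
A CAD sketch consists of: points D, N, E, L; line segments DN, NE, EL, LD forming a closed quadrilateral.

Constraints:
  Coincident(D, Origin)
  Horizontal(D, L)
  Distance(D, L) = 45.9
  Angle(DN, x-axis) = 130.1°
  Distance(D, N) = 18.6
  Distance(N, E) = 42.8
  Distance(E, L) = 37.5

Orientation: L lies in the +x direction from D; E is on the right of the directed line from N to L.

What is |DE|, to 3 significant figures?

24.2

D is at the origin; DL is horizontal with |DL| = 45.9 and L in +x, so L = (45.9, 0). DN runs at 130.1° with |DN| = 18.6, so N = (-12.0, 14.2). E is determined by |NE| = 42.8 and |EL| = 37.5 together: it lies at the intersection of circle(N, 42.8) and circle(L, 37.5). With |NL| = 59.6, the foot of the radical line on NL is 33.4 from N and the perpendicular offset is √(42.8² − 33.4²) = 26.8. Taking the right-of-NL solution: E = (14.0, -19.8).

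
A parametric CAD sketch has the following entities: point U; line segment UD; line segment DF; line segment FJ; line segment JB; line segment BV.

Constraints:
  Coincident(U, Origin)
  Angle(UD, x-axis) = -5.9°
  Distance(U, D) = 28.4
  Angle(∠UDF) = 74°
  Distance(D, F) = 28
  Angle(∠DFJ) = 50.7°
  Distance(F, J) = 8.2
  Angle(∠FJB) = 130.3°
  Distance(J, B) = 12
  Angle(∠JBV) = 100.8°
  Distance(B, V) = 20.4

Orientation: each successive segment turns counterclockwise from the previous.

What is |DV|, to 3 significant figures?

15.0

∠FJB = 130.3° gives JB at -80.9° from the x-axis; with |JB| = 12.0, B = (19.9, 6.57). ∠JBV = 100.8° gives BV at -1.70° from the x-axis; with |BV| = 20.4, V = (40.3, 5.97). Then |DV| = |V − D| = 15.0.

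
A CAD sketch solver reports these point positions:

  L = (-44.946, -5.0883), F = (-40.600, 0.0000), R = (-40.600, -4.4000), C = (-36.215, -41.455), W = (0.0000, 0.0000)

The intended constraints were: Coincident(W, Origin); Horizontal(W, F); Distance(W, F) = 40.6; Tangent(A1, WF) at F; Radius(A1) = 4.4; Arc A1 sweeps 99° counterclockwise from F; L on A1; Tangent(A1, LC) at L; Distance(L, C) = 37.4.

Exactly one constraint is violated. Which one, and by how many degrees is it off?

Tangent(A1, LC) at L — off by 4.50°.

W = (0.00, 0.00) ✓; W.y = 0.00, F.y = 0.00 ✓; |WF| = 40.60 ✓; ∠(RF, FW) = 90.00° ✓; |RF| = 4.400 ✓; bearing(R→L) − bearing(R→F) = 99.00° ✓; |RL| = 4.400 ✓; ∠(RL, LC) = 85.50° ✗; |LC| = 37.40 ✓.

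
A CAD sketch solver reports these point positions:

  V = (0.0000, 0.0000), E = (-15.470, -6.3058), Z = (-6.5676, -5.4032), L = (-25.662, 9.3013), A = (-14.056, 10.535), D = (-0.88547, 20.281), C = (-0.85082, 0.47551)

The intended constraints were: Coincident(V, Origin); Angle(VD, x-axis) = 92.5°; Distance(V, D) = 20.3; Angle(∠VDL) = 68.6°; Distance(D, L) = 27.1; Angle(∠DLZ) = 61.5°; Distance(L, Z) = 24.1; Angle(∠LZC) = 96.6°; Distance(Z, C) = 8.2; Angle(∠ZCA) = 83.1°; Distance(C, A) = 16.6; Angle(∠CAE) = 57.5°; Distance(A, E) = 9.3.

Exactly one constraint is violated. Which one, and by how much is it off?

Distance(A, E) = 9.3 — off by 7.60.

V = (0.00, 0.00) ✓; VD at 92.50° ✓; |VD| = 20.30 ✓; ∠VDL = 68.60° ✓; |DL| = 27.10 ✓; ∠DLZ = 61.50° ✓; |LZ| = 24.10 ✓; ∠LZC = 96.60° ✓; |ZC| = 8.200 ✓; ∠ZCA = 83.10° ✓; |CA| = 16.60 ✓; ∠CAE = 57.50° ✓; |AE| = 16.90 ✗.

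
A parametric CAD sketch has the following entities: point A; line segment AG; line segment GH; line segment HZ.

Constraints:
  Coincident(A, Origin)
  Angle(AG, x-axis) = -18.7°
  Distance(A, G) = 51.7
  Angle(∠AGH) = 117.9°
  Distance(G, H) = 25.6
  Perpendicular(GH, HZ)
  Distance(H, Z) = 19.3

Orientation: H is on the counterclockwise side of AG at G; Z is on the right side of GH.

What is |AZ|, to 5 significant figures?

81.872

A is at the origin; AG runs at -18.7° with length 51.7, so G = 51.7·(cos -18.7°, sin -18.7°) = (48.971, -16.576). ∠AGH = 117.9°, so GH runs at -18.7° + (180° − 117.9°) = 43.400° from the x-axis; with |GH| = 25.6, H = G + 25.6·(cos 43.400°, sin 43.400°) = (67.571, 1.0137). GH is perpendicular to HZ; with |HZ| = 19.3 on the right of GH, Z = H + 19.3·(0.68709, -0.72657) = (80.832, -13.009). Then |AZ| = |Z − A| = 81.872.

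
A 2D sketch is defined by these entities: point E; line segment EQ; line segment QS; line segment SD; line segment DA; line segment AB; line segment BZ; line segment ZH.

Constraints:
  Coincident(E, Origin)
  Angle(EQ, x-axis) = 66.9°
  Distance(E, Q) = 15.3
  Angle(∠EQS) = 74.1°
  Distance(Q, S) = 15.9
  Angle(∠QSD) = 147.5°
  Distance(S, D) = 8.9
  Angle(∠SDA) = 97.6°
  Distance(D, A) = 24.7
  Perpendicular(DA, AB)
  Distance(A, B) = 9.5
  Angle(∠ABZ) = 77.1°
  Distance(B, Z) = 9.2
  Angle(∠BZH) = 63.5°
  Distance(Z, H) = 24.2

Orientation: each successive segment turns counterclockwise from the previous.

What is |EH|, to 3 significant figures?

28.2

E is at the origin; EQ runs at 66.9° with length 15.3, so Q = (6.00, 14.1). ∠EQS = 74.1° gives QS at 173° from the x-axis; with |QS| = 15.9, S = (-9.77, 16.1). ∠QSD = 147.5° gives SD at -155° from the x-axis; with |SD| = 8.9, D = (-17.8, 12.3). ∠SDA = 97.6° gives DA at -72.3° from the x-axis; with |DA| = 24.7, A = (-10.3, -11.3). DA is perpendicular to AB, so AB runs at 17.7°; with |AB| = 9.5, B = (-1.26, -8.38). ∠ABZ = 77.1° gives BZ at 121° from the x-axis; with |BZ| = 9.2, Z = (-5.94, -0.461). ∠BZH = 63.5° gives ZH at -123° from the x-axis; with |ZH| = 24.2, H = (-19.1, -20.8). Then |EH| = |H − E| = 28.2.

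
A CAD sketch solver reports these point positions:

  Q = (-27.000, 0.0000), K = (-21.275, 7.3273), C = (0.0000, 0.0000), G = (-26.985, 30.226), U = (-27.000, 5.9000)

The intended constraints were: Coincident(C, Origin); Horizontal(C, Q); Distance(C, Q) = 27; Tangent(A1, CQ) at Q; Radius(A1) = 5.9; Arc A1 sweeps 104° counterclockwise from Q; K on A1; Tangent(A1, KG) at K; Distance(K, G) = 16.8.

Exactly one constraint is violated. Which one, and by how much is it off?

Distance(K, G) = 16.8 — off by 6.80.

C = (0.00, 0.00) ✓; C.y = 0.00, Q.y = 0.00 ✓; |CQ| = 27.00 ✓; ∠(UQ, QC) = 90.00° ✓; |UQ| = 5.900 ✓; bearing(U→K) − bearing(U→Q) = 104.0° ✓; |UK| = 5.900 ✓; ∠(UK, KG) = 90.00° ✓; |KG| = 23.60 ✗.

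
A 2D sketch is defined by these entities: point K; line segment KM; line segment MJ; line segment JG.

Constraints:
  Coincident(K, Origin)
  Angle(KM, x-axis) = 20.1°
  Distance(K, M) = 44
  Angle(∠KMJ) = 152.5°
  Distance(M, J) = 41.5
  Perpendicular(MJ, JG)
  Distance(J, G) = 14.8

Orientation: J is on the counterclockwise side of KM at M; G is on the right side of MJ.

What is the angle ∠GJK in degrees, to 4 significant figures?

104.2°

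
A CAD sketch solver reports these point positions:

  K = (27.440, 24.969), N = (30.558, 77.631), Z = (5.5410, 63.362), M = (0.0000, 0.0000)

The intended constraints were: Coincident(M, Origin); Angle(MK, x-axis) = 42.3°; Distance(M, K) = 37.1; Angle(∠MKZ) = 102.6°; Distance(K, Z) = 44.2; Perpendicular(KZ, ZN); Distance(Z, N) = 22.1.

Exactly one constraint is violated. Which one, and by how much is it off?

Distance(Z, N) = 22.1 — off by 6.70.

M = (0.00, 0.00) ✓; MK at 42.30° ✓; |MK| = 37.10 ✓; ∠MKZ = 102.6° ✓; |KZ| = 44.20 ✓; ∠(KZ, ZN) = 90.00° ✓; |ZN| = 28.80 ✗.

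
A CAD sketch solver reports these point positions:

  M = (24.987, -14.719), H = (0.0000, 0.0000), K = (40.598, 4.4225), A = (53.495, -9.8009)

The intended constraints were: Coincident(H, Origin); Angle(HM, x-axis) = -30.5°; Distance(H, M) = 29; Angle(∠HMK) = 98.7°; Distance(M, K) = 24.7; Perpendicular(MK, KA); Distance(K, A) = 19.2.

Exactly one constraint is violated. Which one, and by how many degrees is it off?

Perpendicular(MK, KA) — off by 8.60°.

H = (0.00, 0.00) ✓; HM at -30.50° ✓; |HM| = 29.00 ✓; ∠HMK = 98.70° ✓; |MK| = 24.70 ✓; ∠(MK, KA) = 98.60° ✗; |KA| = 19.20 ✓.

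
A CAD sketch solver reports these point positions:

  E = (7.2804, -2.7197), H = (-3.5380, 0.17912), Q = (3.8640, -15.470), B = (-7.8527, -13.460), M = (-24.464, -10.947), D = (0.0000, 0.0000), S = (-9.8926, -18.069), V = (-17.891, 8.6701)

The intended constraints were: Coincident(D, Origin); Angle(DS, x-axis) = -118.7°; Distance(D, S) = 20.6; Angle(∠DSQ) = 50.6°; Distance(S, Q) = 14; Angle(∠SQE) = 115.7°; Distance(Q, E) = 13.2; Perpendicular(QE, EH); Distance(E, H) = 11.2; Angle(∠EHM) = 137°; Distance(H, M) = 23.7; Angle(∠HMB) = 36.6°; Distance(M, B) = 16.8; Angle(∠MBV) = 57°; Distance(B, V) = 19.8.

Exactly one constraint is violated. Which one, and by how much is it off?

Distance(B, V) = 19.8 — off by 4.50.

D = (0.00, 0.00) ✓; DS at -118.7° ✓; |DS| = 20.60 ✓; ∠DSQ = 50.60° ✓; |SQ| = 14.00 ✓; ∠SQE = 115.7° ✓; |QE| = 13.20 ✓; ∠(QE, EH) = 90.00° ✓; |EH| = 11.20 ✓; ∠EHM = 137.0° ✓; |HM| = 23.70 ✓; ∠HMB = 36.60° ✓; |MB| = 16.80 ✓; ∠MBV = 57.00° ✓; |BV| = 24.30 ✗.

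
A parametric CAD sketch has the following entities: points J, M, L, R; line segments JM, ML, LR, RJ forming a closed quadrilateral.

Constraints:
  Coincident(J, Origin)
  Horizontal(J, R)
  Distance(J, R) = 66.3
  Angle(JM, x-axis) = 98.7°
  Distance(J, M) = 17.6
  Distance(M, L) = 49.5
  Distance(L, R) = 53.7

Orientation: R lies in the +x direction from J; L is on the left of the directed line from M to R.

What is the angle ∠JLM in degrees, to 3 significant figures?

15.4°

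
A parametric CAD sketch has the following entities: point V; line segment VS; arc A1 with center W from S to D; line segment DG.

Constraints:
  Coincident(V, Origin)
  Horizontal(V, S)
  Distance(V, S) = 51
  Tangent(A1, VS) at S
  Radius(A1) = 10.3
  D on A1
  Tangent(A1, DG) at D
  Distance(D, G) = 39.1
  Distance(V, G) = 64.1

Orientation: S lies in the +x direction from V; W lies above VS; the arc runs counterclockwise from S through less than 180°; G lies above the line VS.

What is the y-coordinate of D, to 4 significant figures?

15.35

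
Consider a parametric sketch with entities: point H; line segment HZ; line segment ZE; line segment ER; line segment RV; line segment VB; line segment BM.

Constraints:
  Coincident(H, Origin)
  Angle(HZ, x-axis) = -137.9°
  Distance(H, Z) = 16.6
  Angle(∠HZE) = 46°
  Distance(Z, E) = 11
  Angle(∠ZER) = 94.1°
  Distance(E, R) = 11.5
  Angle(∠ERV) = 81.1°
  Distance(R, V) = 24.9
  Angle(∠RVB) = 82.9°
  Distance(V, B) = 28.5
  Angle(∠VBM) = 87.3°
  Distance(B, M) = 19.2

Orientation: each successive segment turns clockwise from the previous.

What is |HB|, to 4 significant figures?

35.70

H is at the origin; HZ runs at -137.9° with length 16.6, so Z = (-12.32, -11.13). ∠HZE = 46.0° gives ZE at 88.10° from the x-axis; with |ZE| = 11.0, E = (-11.95, -0.1351). ∠ZER = 94.1° gives ER at 2.200° from the x-axis; with |ER| = 11.5, R = (-0.4606, 0.3063). ∠ERV = 81.1° gives RV at -96.70° from the x-axis; with |RV| = 24.9, V = (-3.366, -24.42). ∠RVB = 82.9° gives VB at 166.2° from the x-axis; with |VB| = 28.5, B = (-31.04, -17.63). Then |HB| = |B − H| = 35.70.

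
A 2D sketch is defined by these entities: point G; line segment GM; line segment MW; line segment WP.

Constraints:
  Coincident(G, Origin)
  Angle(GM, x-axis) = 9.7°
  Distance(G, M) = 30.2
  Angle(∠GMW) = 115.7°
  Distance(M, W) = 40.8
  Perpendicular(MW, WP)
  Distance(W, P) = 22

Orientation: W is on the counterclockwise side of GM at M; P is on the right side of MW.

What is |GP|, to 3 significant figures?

73.0

G is at the origin; GM runs at 9.7° with length 30.2, so M = 30.2·(cos 9.7°, sin 9.7°) = (29.8, 5.09). ∠GMW = 115.7°, so MW runs at 9.7° + (180° − 115.7°) = 74.0° from the x-axis; with |MW| = 40.8, W = M + 40.8·(cos 74.0°, sin 74.0°) = (41.0, 44.3). The perpendicularity gives WP at right angles to MW; with |WP| = 22.0 on the right of MW, P = W + 22.0·(0.961, -0.276) = (62.2, 38.2). Then |GP| = |P − G| = 73.0.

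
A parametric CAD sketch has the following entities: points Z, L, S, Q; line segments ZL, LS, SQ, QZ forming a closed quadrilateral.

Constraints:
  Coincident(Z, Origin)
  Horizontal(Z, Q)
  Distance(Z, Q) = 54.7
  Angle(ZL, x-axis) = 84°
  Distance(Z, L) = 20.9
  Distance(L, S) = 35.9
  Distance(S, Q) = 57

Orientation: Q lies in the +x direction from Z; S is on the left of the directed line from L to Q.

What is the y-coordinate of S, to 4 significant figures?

48.59

Checks: |LS| = 35.90 ✓; |SQ| = 57.00 ✓.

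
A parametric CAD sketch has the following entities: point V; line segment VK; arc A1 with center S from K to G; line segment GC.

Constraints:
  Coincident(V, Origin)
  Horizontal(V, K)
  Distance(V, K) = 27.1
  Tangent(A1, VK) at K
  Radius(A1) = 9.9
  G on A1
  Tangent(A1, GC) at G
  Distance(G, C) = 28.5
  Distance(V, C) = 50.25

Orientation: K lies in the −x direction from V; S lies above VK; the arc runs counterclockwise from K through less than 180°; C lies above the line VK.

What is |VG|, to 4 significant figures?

23.08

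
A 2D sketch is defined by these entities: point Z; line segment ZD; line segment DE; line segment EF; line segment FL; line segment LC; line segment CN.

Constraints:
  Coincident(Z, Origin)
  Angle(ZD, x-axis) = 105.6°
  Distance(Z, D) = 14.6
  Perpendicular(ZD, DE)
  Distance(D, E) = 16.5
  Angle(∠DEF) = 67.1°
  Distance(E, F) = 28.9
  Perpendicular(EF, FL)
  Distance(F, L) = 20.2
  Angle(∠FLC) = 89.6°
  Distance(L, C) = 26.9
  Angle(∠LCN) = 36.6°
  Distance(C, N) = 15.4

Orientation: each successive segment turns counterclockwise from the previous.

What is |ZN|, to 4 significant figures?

5.619

∠FLC = 89.6° gives LC at 128.9° from the x-axis; with |LC| = 26.9, C = (-2.911, 20.52). ∠LCN = 36.6° gives CN at -87.70° from the x-axis; with |CN| = 15.4, N = (-2.293, 5.130). Then |ZN| = |N − Z| = 5.619.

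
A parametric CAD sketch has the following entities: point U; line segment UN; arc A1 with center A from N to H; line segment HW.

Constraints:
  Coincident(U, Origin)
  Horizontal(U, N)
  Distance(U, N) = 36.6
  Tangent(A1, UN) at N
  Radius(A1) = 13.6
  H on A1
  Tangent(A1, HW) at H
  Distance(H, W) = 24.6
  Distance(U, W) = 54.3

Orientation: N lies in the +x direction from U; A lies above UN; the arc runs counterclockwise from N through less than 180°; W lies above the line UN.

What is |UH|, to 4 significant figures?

52.42

Checks: U.y = 0.00, N.y = 0.00 ✓; |AH| = 13.60 ✓; ∠(AH, HW) = 90.00° ✓; |HW| = 24.60 ✓; |UW| = 54.30 ✓.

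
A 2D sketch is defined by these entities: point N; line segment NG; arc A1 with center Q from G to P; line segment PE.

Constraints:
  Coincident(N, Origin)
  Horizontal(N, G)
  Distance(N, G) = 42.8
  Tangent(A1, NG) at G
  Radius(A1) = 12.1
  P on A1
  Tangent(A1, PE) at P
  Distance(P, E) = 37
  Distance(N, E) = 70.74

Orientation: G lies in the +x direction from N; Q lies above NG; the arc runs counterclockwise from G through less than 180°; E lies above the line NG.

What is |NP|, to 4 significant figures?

56.49

N is at the origin; NG is horizontal with |NG| = 42.8 and G on the +x side, so G = (42.80, 0.000). Tangency of A1 to NG means the radius QG is perpendicular to NG, so Q = G + (0, 12.1) = (42.80, 12.10). Since QP ⟂ PE (tangency), |QE| = √(12.1² + 37.0²) = 38.93 regardless of where P sits on A1. So E lies on both circle(N, 70.74) and circle(Q, 38.93); the above-NG intersection is E = (49.61, 50.43). P is the foot of the tangent from E: P = (54.78, 13.79).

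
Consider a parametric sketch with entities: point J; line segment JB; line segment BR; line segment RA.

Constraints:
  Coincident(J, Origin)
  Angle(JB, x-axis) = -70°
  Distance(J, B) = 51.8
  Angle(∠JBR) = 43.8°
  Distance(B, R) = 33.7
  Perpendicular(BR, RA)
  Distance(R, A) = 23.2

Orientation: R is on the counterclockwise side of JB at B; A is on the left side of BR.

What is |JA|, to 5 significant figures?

13.179

∠JBR = 43.8°, so BR runs at -70.0° + (180° − 43.8°) = 66.200° from the x-axis; with |BR| = 33.7, R = B + 33.7·(cos 66.200°, sin 66.200°) = (31.316, -17.842). BR is perpendicular to RA; with |RA| = 23.2 on the left of BR, A = R + 23.2·(-0.91496, 0.40355) = (10.089, -8.4797). Then |JA| = |A − J| = 13.179.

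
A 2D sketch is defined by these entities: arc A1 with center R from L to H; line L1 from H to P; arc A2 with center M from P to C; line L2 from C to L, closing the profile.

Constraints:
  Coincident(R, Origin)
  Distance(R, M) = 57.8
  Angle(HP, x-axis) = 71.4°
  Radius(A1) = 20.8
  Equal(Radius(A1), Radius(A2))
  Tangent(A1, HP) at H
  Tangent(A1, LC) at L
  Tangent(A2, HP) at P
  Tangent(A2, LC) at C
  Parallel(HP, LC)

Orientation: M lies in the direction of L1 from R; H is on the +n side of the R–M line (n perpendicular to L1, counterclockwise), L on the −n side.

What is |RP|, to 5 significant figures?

61.429

The slot axis is L1's direction at 71.4°, so u = (cos 71.4°, sin 71.4°) = (0.31896, 0.94777) and n = (−sin 71.4°, cos 71.4°) = (-0.94777, 0.31896). R is at the origin and M lies 57.8 along u from R, so M = 57.8·u = (18.436, 54.781). Tangency of A1 to both parallel lines with radius 20.8 puts H and L at R ± 20.8·n: H = (-19.714, 6.6344), L = (19.714, -6.6344). Equal radii place P and C the same way about M: P = M + 20.8·n = (-1.2777, 61.415), C = M − 20.8·n = (38.149, 48.147). Then |RP| = |P − R| = 61.429.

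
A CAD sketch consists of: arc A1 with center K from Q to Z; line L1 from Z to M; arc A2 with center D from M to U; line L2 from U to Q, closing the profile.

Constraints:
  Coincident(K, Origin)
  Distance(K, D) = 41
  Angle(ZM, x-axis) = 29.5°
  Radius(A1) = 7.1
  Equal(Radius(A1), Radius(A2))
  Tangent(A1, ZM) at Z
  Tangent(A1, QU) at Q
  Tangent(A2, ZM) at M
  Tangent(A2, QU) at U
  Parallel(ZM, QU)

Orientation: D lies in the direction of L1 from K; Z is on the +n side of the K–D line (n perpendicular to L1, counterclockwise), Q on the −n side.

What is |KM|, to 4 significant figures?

41.61

Tangency of A1 to both parallel lines with radius 7.1 puts Z and Q at K ± 7.1·n: Z = (-3.496, 6.180), Q = (3.496, -6.180). Equal radii place M and U the same way about D: M = D + 7.1·n = (32.19, 26.37), U = D − 7.1·n = (39.18, 14.01). Then |KM| = |M − K| = 41.61.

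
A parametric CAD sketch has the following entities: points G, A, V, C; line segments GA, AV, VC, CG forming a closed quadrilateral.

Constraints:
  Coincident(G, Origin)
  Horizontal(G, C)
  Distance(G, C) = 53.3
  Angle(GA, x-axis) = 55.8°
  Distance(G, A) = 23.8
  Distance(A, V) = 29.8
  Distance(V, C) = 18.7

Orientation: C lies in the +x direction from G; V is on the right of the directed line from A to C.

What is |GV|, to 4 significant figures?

34.66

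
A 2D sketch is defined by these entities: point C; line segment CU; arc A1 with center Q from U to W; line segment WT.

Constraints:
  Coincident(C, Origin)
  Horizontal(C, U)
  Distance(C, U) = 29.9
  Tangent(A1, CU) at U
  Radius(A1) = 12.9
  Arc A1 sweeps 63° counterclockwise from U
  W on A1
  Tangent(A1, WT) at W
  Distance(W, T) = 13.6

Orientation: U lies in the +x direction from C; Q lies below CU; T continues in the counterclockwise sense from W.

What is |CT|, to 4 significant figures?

22.73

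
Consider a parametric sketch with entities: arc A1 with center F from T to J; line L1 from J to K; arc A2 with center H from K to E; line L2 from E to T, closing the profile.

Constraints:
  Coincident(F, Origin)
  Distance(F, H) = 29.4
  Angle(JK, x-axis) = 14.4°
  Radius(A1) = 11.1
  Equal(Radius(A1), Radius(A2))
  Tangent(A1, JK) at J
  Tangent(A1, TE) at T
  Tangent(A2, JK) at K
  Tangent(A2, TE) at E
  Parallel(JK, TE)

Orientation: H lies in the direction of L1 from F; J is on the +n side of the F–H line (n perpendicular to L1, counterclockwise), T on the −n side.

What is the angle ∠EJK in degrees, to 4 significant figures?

37.06°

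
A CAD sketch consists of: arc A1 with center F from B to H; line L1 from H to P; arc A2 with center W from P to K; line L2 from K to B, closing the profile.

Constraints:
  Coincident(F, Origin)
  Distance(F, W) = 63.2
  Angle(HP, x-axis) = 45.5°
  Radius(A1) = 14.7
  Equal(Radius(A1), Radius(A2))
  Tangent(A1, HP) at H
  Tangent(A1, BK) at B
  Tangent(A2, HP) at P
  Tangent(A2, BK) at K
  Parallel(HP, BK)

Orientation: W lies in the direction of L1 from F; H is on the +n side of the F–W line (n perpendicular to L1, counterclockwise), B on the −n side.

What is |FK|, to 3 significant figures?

64.9

Tangency of A1 to both parallel lines with radius 14.7 puts H and B at F ± 14.7·n: H = (-10.5, 10.3), B = (10.5, -10.3). Equal radii place P and K the same way about W: P = W + 14.7·n = (33.8, 55.4), K = W − 14.7·n = (54.8, 34.8). Then |FK| = |K − F| = 64.9.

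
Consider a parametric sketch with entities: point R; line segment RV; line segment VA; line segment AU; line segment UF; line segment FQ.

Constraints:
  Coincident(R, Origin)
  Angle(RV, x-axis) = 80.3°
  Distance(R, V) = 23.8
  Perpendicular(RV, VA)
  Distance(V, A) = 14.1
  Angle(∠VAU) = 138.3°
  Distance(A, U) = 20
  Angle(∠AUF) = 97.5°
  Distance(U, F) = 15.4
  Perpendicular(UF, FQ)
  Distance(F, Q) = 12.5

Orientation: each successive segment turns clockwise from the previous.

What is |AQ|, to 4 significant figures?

19.44

∠AUF = 97.5° gives UF at -133.9° from the x-axis; with |UF| = 15.4, F = (19.71, -5.643). UF ⟂ FQ, so FQ runs at 136.1°; with |FQ| = 12.5, Q = (10.70, 3.025). Then |AQ| = |Q − A| = 19.44.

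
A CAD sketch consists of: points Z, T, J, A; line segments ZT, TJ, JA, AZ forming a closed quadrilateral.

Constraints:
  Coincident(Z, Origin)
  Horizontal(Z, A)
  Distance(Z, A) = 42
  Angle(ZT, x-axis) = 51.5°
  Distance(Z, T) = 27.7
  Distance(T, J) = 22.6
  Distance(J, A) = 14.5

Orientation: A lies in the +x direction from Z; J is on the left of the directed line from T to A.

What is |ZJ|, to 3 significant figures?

41.0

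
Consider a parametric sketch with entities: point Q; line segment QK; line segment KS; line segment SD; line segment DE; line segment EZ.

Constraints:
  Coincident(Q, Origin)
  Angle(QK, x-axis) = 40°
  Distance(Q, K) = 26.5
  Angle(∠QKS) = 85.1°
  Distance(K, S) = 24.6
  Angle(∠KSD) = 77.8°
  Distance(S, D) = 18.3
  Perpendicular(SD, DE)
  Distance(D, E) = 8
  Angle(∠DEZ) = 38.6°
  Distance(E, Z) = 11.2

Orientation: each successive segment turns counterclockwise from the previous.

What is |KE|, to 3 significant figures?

20.7

Q is at the origin; QK runs at 40.0° with length 26.5, so K = (20.3, 17.0). ∠QKS = 85.1° gives KS at 135° from the x-axis; with |KS| = 24.6, S = (2.94, 34.5). ∠KSD = 77.8° gives SD at -123° from the x-axis; with |SD| = 18.3, D = (-7.00, 19.1). SD ⟂ DE, so DE runs at -32.9°; with |DE| = 8.0, E = (-0.287, 14.7). Then |KE| = |E − K| = 20.7.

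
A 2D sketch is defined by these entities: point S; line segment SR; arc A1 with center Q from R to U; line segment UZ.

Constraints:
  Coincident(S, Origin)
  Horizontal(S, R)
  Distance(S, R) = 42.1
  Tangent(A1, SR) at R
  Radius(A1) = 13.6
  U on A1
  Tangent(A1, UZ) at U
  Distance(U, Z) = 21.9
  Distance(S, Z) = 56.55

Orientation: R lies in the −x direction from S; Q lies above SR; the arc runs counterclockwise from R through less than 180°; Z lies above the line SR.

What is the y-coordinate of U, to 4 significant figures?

20.10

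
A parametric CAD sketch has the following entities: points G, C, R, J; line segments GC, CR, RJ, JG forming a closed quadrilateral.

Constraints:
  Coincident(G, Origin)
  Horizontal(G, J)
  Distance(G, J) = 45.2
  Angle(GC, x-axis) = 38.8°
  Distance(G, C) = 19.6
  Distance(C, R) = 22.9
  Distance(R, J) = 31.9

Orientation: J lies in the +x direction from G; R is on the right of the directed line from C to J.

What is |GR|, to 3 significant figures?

18.5

G is at the origin; G and J share the same y with |GJ| = 45.2 and J in +x, so J = (45.2, 0). GC runs at 38.8° with |GC| = 19.6, so C = (15.3, 12.3). R is determined by |CR| = 22.9 and |RJ| = 31.9 together: it lies at the intersection of circle(C, 22.9) and circle(J, 31.9). With |CJ| = 32.3, the foot of the radical line on CJ is 8.55 from C and the perpendicular offset is √(22.9² − 8.55²) = 21.2. Taking the right-of-CJ solution: R = (15.1, -10.6).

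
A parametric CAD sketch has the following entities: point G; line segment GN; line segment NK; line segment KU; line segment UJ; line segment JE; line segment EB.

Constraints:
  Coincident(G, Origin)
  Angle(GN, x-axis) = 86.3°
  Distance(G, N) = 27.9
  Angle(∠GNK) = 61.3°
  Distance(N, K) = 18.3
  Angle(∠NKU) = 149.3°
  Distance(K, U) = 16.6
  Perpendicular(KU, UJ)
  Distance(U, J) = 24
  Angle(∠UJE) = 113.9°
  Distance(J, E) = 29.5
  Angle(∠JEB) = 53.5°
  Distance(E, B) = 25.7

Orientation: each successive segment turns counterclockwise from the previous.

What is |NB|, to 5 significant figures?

11.077

G is at the origin; GN runs at 86.3° with length 27.9, so N = (1.8005, 27.842). ∠GNK = 61.3° gives NK at -155.00° from the x-axis; with |NK| = 18.3, K = (-14.785, 20.108). ∠NKU = 149.3° gives KU at -124.30° from the x-axis; with |KU| = 16.6, U = (-24.140, 6.3947). KU is perpendicular to UJ, so UJ runs at -34.300°; with |UJ| = 24.0, J = (-4.3132, -7.1299). ∠UJE = 113.9° gives JE at 31.800° from the x-axis; with |JE| = 29.5, E = (20.759, 8.4153). ∠JEB = 53.5° gives EB at 158.30° from the x-axis; with |EB| = 25.7, B = (-3.1200, 17.918). Then |NB| = |B − N| = 11.077.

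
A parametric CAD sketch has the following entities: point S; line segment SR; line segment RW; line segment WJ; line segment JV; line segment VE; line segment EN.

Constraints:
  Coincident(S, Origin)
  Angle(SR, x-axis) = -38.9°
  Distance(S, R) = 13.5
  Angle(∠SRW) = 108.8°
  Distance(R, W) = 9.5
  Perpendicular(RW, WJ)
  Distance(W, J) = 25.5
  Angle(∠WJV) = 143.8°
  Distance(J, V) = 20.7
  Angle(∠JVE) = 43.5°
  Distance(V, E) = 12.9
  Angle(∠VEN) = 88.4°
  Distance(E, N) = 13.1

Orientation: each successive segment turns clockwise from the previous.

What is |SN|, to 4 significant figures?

20.11

∠JVE = 43.5° gives VE at -12.80° from the x-axis; with |VE| = 12.9, E = (-15.61, 5.728). ∠VEN = 88.4° gives EN at -104.4° from the x-axis; with |EN| = 13.1, N = (-18.87, -6.961). Then |SN| = |N − S| = 20.11.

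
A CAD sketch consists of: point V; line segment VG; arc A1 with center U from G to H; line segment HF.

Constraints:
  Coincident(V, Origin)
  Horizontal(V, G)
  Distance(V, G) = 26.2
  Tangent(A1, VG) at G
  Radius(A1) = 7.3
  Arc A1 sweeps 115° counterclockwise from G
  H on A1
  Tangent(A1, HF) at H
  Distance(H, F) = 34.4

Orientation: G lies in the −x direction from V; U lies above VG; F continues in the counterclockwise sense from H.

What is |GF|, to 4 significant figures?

42.31

V is at the origin; VG is horizontal with |VG| = 26.2 and G on the −x side, so G = (-26.20, 0.000). A1 meets VG tangentially, so UG is at right angles to VG, so U = G + (0, 7.3) = (-26.20, 7.300). On A1, G sits at bearing -90° from U; a 115° counterclockwise sweep puts H at bearing 25°, so H = U + 7.3·(cos 25°, sin 25°) = (-19.58, 10.39). Since A1 is tangent to HF there, UH ⟂ HF, so HF runs along (−sin 25°, cos 25°); with |HF| = 34.4, F = (-34.12, 41.56). Then |GF| = |F − G| = 42.31.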